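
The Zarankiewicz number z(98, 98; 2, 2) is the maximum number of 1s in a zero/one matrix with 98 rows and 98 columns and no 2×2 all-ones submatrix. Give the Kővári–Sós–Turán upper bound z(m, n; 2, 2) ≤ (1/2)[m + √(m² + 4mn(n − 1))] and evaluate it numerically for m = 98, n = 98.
z(98, 98; 2, 2) ≤ (1/2)[98 + √(98² + 4·98·98·97)] = (1/2)[98 + √3735956] = 1015.4311

Kővári–Sós–Turán: let r_1, ..., r_98 be the row sums and z = Σ r_i the total number of 1s. Each pair of columns can share at most one row with both entries 1 (else a 2×2 all-ones block appears), so Σ_i C(r_i, 2) ≤ C(98, 2) = 4753. By convexity Σ_i C(r_i, 2) ≥ 98·C(z/98, 2) = z(z − 98)/(2·98), giving z² − 98z − 98·98·97 ≤ 0 and hence z ≤ (1/2)[98 + √(9604 + 4·931588)] = (1/2)[98 + √3735956] ≈ (1/2)(98 + 1932.8621) = 1015.4311.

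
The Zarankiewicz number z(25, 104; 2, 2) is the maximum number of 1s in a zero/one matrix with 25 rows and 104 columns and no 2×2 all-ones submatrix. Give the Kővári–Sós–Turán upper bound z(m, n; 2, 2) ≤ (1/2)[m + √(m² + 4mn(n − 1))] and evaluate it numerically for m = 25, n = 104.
z(25, 104; 2, 2) ≤ (1/2)[25 + √(25² + 4·25·104·103)] = (1/2)[25 + √1071825] = 530.1449

Kővári–Sós–Turán: let r_1, ..., r_25 be the row sums and z = Σ r_i the total number of 1s. Each pair of columns can share at most one row with both entries 1 (else a 2×2 all-ones block appears), so Σ_i C(r_i, 2) ≤ C(104, 2) = 5356. By convexity Σ_i C(r_i, 2) ≥ 25·C(z/25, 2) = z(z − 25)/(2·25), giving z² − 25z − 25·104·103 ≤ 0 and hence z ≤ (1/2)[25 + √(625 + 4·267800)] = (1/2)[25 + √1071825] ≈ (1/2)(25 + 1035.2898) = 530.1449.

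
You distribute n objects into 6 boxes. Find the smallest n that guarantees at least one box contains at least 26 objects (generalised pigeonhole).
n = (26 − 1)·6 + 1 = 151

By the generalised pigeonhole principle, to guarantee some box contains ≥ r objects we need more than (r − 1) · k objects total. Threshold: n = (r − 1) · k + 1. With r = 26 and k = 6: n = 25 · 6 + 1 = 150 + 1 = 151. For n = 150 = 25 · 6, we can put exactly 25 objects in every box, avoiding 26 in any single one — so 151 is tight.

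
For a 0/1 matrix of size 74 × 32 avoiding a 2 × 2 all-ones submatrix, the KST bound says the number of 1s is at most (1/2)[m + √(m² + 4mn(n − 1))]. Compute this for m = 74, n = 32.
z(74, 32; 2, 2) ≤ (1/2)[74 + √(74² + 4·74·32·31)] = (1/2)[74 + √299108] = 310.4538

Kővári–Sós–Turán: let r_1, ..., r_74 be the row sums and z = Σ r_i the total number of 1s. Each pair of columns can share at most one row with both entries 1 (else a 2×2 all-ones block appears), so Σ_i C(r_i, 2) ≤ C(32, 2) = 496. By convexity Σ_i C(r_i, 2) ≥ 74·C(z/74, 2) = z(z − 74)/(2·74), giving z² − 74z − 74·32·31 ≤ 0 and hence z ≤ (1/2)[74 + √(5476 + 4·73408)] = (1/2)[74 + √299108] ≈ (1/2)(74 + 546.9077) = 310.4538.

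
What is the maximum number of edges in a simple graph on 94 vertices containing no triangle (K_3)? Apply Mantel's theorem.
ex(94, K_3) = ⌊94^2/4⌋ = 2209

Mantel (1907): a triangle-free graph on n vertices has at most ⌊n^2/4⌋ edges, with equality for the complete bipartite graph K_{⌊n/2⌋, ⌈n/2⌉}. For n = 94: ⌊94^2/4⌋ = ⌊8836/4⌋ = 2209. The extremal graph is K_{47, 47}, which has 47·47 = 2209 edges.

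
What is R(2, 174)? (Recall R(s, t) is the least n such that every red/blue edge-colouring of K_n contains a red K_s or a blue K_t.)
R(2, 174) = 174

R(2, k) = k for all k ≥ 2: in a 2-colouring of K_k, either some edge is red (a red K_2) or all edges are blue (a blue K_k). And K_{173} coloured all-blue has no blue K_174, so R(2, 174) > 173. Hence R(2, 174) = 174.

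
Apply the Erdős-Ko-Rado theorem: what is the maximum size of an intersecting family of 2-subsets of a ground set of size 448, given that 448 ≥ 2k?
max |F| = C(447, 1) = 447

Erdős-Ko-Rado (1961): when n ≥ 2k, max |F| = C(n−1, k−1). The bound is attained by the star {A : i ∈ A} for any fixed i ∈ [n]. Here C(448−1, 2−1) = C(447, 1) = 447.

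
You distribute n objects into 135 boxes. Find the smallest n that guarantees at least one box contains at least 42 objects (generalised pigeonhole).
n = (42 − 1)·135 + 1 = 5536

By the generalised pigeonhole principle, to guarantee some box contains ≥ r objects we need more than (r − 1) · k objects total. Threshold: n = (r − 1) · k + 1. With r = 42 and k = 135: n = 41 · 135 + 1 = 5535 + 1 = 5536. For n = 5535 = 41 · 135, we can put exactly 41 objects in every box, avoiding 42 in any single one — so 5536 is tight.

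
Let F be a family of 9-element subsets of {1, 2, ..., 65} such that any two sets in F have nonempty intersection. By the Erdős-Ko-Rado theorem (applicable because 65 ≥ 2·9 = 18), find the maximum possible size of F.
max |F| = C(64, 8) = 4426165368

The Erdős-Ko-Rado theorem states: for n ≥ 2k, an intersecting family of k-subsets of an n-element set has size at most C(n − 1, k − 1), with equality for 'star' families {A ⊆ [n] : |A| = k, i ∈ A} (fix an element i). For n = 65, k = 9: C(64, 8) = 4426165368.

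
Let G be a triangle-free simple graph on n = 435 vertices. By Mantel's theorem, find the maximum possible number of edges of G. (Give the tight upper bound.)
ex(435, K_3) = ⌊435^2/4⌋ = 47306

Mantel (1907): a triangle-free graph on n vertices has at most ⌊n^2/4⌋ edges, with equality for the complete bipartite graph K_{⌊n/2⌋, ⌈n/2⌉}. For n = 435: ⌊435^2/4⌋ = ⌊189225/4⌋ = 47306. The extremal graph is K_{217, 218}, which has 217·218 = 47306 edges.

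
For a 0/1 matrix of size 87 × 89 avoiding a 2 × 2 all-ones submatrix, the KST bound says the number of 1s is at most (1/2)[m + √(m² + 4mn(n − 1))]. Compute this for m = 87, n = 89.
z(87, 89; 2, 2) ≤ (1/2)[87 + √(87² + 4·87·89·88)] = (1/2)[87 + √2733105] = 870.1053

Kővári–Sós–Turán: let r_1, ..., r_87 be the row sums and z = Σ r_i the total number of 1s. Each pair of columns can share at most one row with both entries 1 (else a 2×2 all-ones block appears), so Σ_i C(r_i, 2) ≤ C(89, 2) = 3916. By convexity Σ_i C(r_i, 2) ≥ 87·C(z/87, 2) = z(z − 87)/(2·87), giving z² − 87z − 87·89·88 ≤ 0 and hence z ≤ (1/2)[87 + √(7569 + 4·681384)] = (1/2)[87 + √2733105] ≈ (1/2)(87 + 1653.2105) = 870.1053.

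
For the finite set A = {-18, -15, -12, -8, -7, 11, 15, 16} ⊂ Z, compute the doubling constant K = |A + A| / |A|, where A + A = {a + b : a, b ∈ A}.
K = |A + A| / |A| = 32/8 = 4

Enumerate A + A = {a + b : a, b ∈ A}. With |A| = 8, there are |A|^2 = 64 ordered sum pairs; collecting distinct values, A + A = {-36, -33, -30, -27, -26, -25, -24, -23, -22, -20, -19, -16, -15, -14, -7, -4, -3, -2, -1, 0, 1, 3, 4, 7, 8, 9, 22, 26, 27, 30, 31, 32}, so |A + A| = 32. Thus K = 32/8 = 4. For comparison, the minimum possible |A + A| over all 8-element sets is 2·8 − 1 = 15 (so min K = 15/8), attained only by arithmetic progressions.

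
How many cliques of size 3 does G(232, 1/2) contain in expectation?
E[# K_3] = C(232, 3) · (1/2)^C(3, 2) = 2054360 / 2^3 = 256795

For each 3-subset S of vertices (there are C(232, 3) = 2054360 such S), let X_S = 1 if S induces a K_3 (all C(3, 2) = 3 edges present). Then P(X_S = 1) = (1/2)^3 = 1/8. By linearity of expectation, E[# K_3] = C(232, 3) · (1/2)^3 = 2054360 / 8 = 256795.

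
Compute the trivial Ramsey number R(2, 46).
R(2, 46) = 46

R(2, k) = k for all k ≥ 2: in a 2-colouring of K_k, either some edge is red (a red K_2) or all edges are blue (a blue K_k). And K_{45} coloured all-blue has no blue K_46, so R(2, 46) > 45. Hence R(2, 46) = 46.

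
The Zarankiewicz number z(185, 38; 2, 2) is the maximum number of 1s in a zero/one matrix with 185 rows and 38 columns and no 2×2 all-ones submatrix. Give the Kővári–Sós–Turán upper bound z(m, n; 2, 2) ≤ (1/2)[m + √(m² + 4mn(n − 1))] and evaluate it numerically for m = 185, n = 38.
z(185, 38; 2, 2) ≤ (1/2)[185 + √(185² + 4·185·38·37)] = (1/2)[185 + √1074665] = 610.8303

Kővári–Sós–Turán: let r_1, ..., r_185 be the row sums and z = Σ r_i the total number of 1s. Each pair of columns can share at most one row with both entries 1 (else a 2×2 all-ones block appears), so Σ_i C(r_i, 2) ≤ C(38, 2) = 703. By convexity Σ_i C(r_i, 2) ≥ 185·C(z/185, 2) = z(z − 185)/(2·185), giving z² − 185z − 185·38·37 ≤ 0 and hence z ≤ (1/2)[185 + √(34225 + 4·260110)] = (1/2)[185 + √1074665] ≈ (1/2)(185 + 1036.6605) = 610.8303.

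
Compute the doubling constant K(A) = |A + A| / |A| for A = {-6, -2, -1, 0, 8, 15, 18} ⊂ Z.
K = |A + A| / |A| = 26/7

Enumerate A + A = {a + b : a, b ∈ A}. With |A| = 7, there are |A|^2 = 49 ordered sum pairs; collecting distinct values, A + A = {-12, -8, -7, -6, -4, -3, -2, -1, 0, 2, 6, 7, 8, 9, 12, 13, 14, 15, 16, 17, 18, 23, 26, 30, 33, 36}, so |A + A| = 26. Thus K = 26/7. For comparison, the minimum possible |A + A| over all 7-element sets is 2·7 − 1 = 13 (so min K = 13/7), attained only by arithmetic progressions.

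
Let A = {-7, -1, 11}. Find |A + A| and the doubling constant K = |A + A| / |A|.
K = |A + A| / |A| = 6/3 = 2

Enumerate A + A = {a + b : a, b ∈ A}. With |A| = 3, there are |A|^2 = 9 ordered sum pairs; collecting distinct values, A + A = {-14, -8, -2, 4, 10, 22}, so |A + A| = 6. Thus K = 6/3 = 2. For comparison, the minimum possible |A + A| over all 3-element sets is 2·3 − 1 = 5 (so min K = 5/3), attained only by arithmetic progressions.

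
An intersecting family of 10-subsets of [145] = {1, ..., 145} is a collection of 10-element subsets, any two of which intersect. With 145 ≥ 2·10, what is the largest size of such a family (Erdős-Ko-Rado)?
max |F| = C(144, 9) = 56849199220528

Erdős-Ko-Rado (1961): when n ≥ 2k, max |F| = C(n−1, k−1). The bound is attained by the star {A : i ∈ A} for any fixed i ∈ [n]. Here C(145−1, 10−1) = C(144, 9) = 56849199220528.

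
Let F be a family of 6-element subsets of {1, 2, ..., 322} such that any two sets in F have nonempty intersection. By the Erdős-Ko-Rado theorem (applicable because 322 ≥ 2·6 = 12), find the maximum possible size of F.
max |F| = C(321, 5) = 27526489584

The Erdős-Ko-Rado theorem states: for n ≥ 2k, an intersecting family of k-subsets of an n-element set has size at most C(n − 1, k − 1), with equality for 'star' families {A ⊆ [n] : |A| = k, i ∈ A} (fix an element i). For n = 322, k = 6: C(321, 5) = 27526489584.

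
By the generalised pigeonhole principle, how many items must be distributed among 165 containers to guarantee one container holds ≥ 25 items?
n = (25 − 1)·165 + 1 = 3961

By the generalised pigeonhole principle, to guarantee some box contains ≥ r objects we need more than (r − 1) · k objects total. Threshold: n = (r − 1) · k + 1. With r = 25 and k = 165: n = 24 · 165 + 1 = 3960 + 1 = 3961. For n = 3960 = 24 · 165, we can put exactly 24 objects in every box, avoiding 25 in any single one — so 3961 is tight.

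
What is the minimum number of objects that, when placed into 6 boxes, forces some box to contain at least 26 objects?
n = (26 − 1)·6 + 1 = 151

By the generalised pigeonhole principle, to guarantee some box contains ≥ r objects we need more than (r − 1) · k objects total. Threshold: n = (r − 1) · k + 1. With r = 26 and k = 6: n = 25 · 6 + 1 = 150 + 1 = 151. For n = 150 = 25 · 6, we can put exactly 25 objects in every box, avoiding 26 in any single one — so 151 is tight.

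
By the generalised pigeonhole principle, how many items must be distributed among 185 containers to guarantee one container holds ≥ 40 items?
n = (40 − 1)·185 + 1 = 7216

By the generalised pigeonhole principle, to guarantee some box contains ≥ r objects we need more than (r − 1) · k objects total. Threshold: n = (r − 1) · k + 1. With r = 40 and k = 185: n = 39 · 185 + 1 = 7215 + 1 = 7216. For n = 7215 = 39 · 185, we can put exactly 39 objects in every box, avoiding 40 in any single one — so 7216 is tight.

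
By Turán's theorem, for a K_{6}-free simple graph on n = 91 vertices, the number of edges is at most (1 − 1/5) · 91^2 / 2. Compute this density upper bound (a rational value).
Turán density bound = (4/5) · 91^2/2 = 16562/5 ≈ 3312.4

Turán's theorem: ex(n, K_{r+1}) is achieved by the complete r-partite Turán graph T(n, r) with parts as balanced as possible, and is at most (1 − 1/r) · n^2/2. For r = 5, n = 91: the density bound is (4/5) · 8281/2 = 16562/5 ≈ 3312.4. The integer-valued extremum is e(T(91, 5)) = 3312, which is strictly less than the density bound 16562/5 since 5 ∤ 91 (the parts of T(91, 5) cannot all be equal).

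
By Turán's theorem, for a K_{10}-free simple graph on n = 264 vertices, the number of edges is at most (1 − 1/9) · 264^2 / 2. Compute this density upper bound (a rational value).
Turán density bound = (8/9) · 264^2/2 = 30976

Turán's theorem: ex(n, K_{r+1}) is achieved by the complete r-partite Turán graph T(n, r) with parts as balanced as possible, and is at most (1 − 1/r) · n^2/2. For r = 9, n = 264: the density bound is (8/9) · 69696/2 = 30976. The integer-valued extremum is e(T(264, 9)) = 30975, which is strictly less than the density bound 30976 since 9 ∤ 264 (the parts of T(264, 9) cannot all be equal).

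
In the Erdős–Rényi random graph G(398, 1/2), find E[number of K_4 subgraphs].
E[# K_4] = C(398, 4) · (1/2)^C(4, 2) = 1029804105 / 2^6 = 16090689.140625

For each 4-subset S of vertices (there are C(398, 4) = 1029804105 such S), let X_S = 1 if S induces a K_4 (all C(4, 2) = 6 edges present). Then P(X_S = 1) = (1/2)^6 = 1/64. By linearity of expectation, E[# K_4] = C(398, 4) · (1/2)^6 = 1029804105 / 64 = 16090689.140625.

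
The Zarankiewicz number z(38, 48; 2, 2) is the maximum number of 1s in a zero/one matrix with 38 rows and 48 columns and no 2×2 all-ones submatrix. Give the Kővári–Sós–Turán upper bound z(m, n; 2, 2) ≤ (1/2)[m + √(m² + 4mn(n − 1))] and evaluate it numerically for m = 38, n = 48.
z(38, 48; 2, 2) ≤ (1/2)[38 + √(38² + 4·38·48·47)] = (1/2)[38 + √344356] = 312.4093

Kővári–Sós–Turán: let r_1, ..., r_38 be the row sums and z = Σ r_i the total number of 1s. Each pair of columns can share at most one row with both entries 1 (else a 2×2 all-ones block appears), so Σ_i C(r_i, 2) ≤ C(48, 2) = 1128. By convexity Σ_i C(r_i, 2) ≥ 38·C(z/38, 2) = z(z − 38)/(2·38), giving z² − 38z − 38·48·47 ≤ 0 and hence z ≤ (1/2)[38 + √(1444 + 4·85728)] = (1/2)[38 + √344356] ≈ (1/2)(38 + 586.8185) = 312.4093.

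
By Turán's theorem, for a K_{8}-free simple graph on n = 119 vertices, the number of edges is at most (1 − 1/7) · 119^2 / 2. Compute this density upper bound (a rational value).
Turán density bound = (6/7) · 119^2/2 = 6069

Turán's theorem: ex(n, K_{r+1}) is achieved by the complete r-partite Turán graph T(n, r) with parts as balanced as possible, and is at most (1 − 1/r) · n^2/2. For r = 7, n = 119: the density bound is (6/7) · 14161/2 = 6069. Since 7 ∣ 119, the Turán graph T(119, 7) has parts of equal size 17, and its edge count e(T(119, 7)) = 6069 attains the density bound exactly.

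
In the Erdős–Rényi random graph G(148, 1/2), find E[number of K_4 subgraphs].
E[# K_4] = C(148, 4) · (1/2)^C(4, 2) = 19190605 / 2^6 = 299853.203125

For each 4-subset S of vertices (there are C(148, 4) = 19190605 such S), let X_S = 1 if S induces a K_4 (all C(4, 2) = 6 edges present). Then P(X_S = 1) = (1/2)^6 = 1/64. By linearity of expectation, E[# K_4] = C(148, 4) · (1/2)^6 = 19190605 / 64 = 299853.203125.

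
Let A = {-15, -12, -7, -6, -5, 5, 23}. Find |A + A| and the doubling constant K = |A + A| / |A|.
K = |A + A| / |A| = 26/7

Enumerate A + A = {a + b : a, b ∈ A}. With |A| = 7, there are |A|^2 = 49 ordered sum pairs; collecting distinct values, A + A = {-30, -27, -24, -22, -21, -20, -19, -18, -17, -14, -13, -12, -11, -10, -7, -2, -1, 0, 8, 10, 11, 16, 17, 18, 28, 46}, so |A + A| = 26. Thus K = 26/7. For comparison, the minimum possible |A + A| over all 7-element sets is 2·7 − 1 = 13 (so min K = 13/7), attained only by arithmetic progressions.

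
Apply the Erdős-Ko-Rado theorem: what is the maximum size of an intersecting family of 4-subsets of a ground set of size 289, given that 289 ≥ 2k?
max |F| = C(288, 3) = 3939936

The Erdős-Ko-Rado theorem states: for n ≥ 2k, an intersecting family of k-subsets of an n-element set has size at most C(n − 1, k − 1), with equality for 'star' families {A ⊆ [n] : |A| = k, i ∈ A} (fix an element i). For n = 289, k = 4: C(288, 3) = 3939936.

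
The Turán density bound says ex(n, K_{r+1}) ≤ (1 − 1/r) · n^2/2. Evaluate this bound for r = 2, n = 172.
Turán density bound = (1/2) · 172^2/2 = 7396

Turán's theorem: ex(n, K_{r+1}) is achieved by the complete r-partite Turán graph T(n, r) with parts as balanced as possible, and is at most (1 − 1/r) · n^2/2. For r = 2, n = 172: the density bound is (1/2) · 29584/2 = 7396. Since 2 ∣ 172, the Turán graph T(172, 2) has parts of equal size 86, and its edge count e(T(172, 2)) = 7396 attains the density bound exactly.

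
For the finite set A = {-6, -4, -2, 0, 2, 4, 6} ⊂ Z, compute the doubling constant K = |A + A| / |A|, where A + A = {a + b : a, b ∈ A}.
K = |A + A| / |A| = 13/7

Enumerate A + A = {a + b : a, b ∈ A}. With |A| = 7, there are |A|^2 = 49 ordered sum pairs; collecting distinct values, A + A = {-12, -10, -8, -6, -4, -2, 0, 2, 4, 6, 8, 10, 12}, so |A + A| = 13. Thus K = 13/7. Here |A + A| = 2|A| − 1 = 13, the minimum possible — so K = 13/7 is minimal, which holds iff A is an arithmetic progression.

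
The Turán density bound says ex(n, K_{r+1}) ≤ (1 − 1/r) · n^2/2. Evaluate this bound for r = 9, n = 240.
Turán density bound = (8/9) · 240^2/2 = 25600

Turán's theorem: ex(n, K_{r+1}) is achieved by the complete r-partite Turán graph T(n, r) with parts as balanced as possible, and is at most (1 − 1/r) · n^2/2. For r = 9, n = 240: the density bound is (8/9) · 57600/2 = 25600. The integer-valued extremum is e(T(240, 9)) = 25599, which is strictly less than the density bound 25600 since 9 ∤ 240 (the parts of T(240, 9) cannot all be equal).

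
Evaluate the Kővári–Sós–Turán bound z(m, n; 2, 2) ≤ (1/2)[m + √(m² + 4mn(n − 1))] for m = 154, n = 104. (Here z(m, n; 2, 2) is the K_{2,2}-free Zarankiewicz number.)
z(154, 104; 2, 2) ≤ (1/2)[154 + √(154² + 4·154·104·103)] = (1/2)[154 + √6622308] = 1363.6923

Kővári–Sós–Turán: let r_1, ..., r_154 be the row sums and z = Σ r_i the total number of 1s. Each pair of columns can share at most one row with both entries 1 (else a 2×2 all-ones block appears), so Σ_i C(r_i, 2) ≤ C(104, 2) = 5356. By convexity Σ_i C(r_i, 2) ≥ 154·C(z/154, 2) = z(z − 154)/(2·154), giving z² − 154z − 154·104·103 ≤ 0 and hence z ≤ (1/2)[154 + √(23716 + 4·1649648)] = (1/2)[154 + √6622308] ≈ (1/2)(154 + 2573.3845) = 1363.6923.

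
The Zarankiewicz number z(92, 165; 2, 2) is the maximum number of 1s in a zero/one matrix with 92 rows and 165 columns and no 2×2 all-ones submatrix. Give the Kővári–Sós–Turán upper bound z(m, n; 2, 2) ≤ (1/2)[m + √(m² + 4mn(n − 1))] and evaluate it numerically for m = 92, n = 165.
z(92, 165; 2, 2) ≤ (1/2)[92 + √(92² + 4·92·165·164)] = (1/2)[92 + √9966544] = 1624.4917

Kővári–Sós–Turán: let r_1, ..., r_92 be the row sums and z = Σ r_i the total number of 1s. Each pair of columns can share at most one row with both entries 1 (else a 2×2 all-ones block appears), so Σ_i C(r_i, 2) ≤ C(165, 2) = 13530. By convexity Σ_i C(r_i, 2) ≥ 92·C(z/92, 2) = z(z − 92)/(2·92), giving z² − 92z − 92·165·164 ≤ 0 and hence z ≤ (1/2)[92 + √(8464 + 4·2489520)] = (1/2)[92 + √9966544] ≈ (1/2)(92 + 3156.9834) = 1624.4917.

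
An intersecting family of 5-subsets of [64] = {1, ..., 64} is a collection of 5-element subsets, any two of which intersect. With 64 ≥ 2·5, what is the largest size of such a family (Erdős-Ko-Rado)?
max |F| = C(63, 4) = 595665

Erdős-Ko-Rado (1961): when n ≥ 2k, max |F| = C(n−1, k−1). The bound is attained by the star {A : i ∈ A} for any fixed i ∈ [n]. Here C(64−1, 5−1) = C(63, 4) = 595665.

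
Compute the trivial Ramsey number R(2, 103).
R(2, 103) = 103

R(2, k) = k for all k ≥ 2: in a 2-colouring of K_k, either some edge is red (a red K_2) or all edges are blue (a blue K_k). And K_{102} coloured all-blue has no blue K_103, so R(2, 103) > 102. Hence R(2, 103) = 103.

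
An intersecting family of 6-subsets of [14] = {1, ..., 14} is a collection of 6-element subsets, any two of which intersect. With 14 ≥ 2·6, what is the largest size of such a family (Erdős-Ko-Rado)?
max |F| = C(13, 5) = 1287

Erdős-Ko-Rado (1961): when n ≥ 2k, max |F| = C(n−1, k−1). The bound is attained by the star {A : i ∈ A} for any fixed i ∈ [n]. Here C(14−1, 6−1) = C(13, 5) = 1287.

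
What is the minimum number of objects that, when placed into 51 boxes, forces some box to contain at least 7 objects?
n = (7 − 1)·51 + 1 = 307

By the generalised pigeonhole principle, to guarantee some box contains ≥ r objects we need more than (r − 1) · k objects total. Threshold: n = (r − 1) · k + 1. With r = 7 and k = 51: n = 6 · 51 + 1 = 306 + 1 = 307. For n = 306 = 6 · 51, we can put exactly 6 objects in every box, avoiding 7 in any single one — so 307 is tight.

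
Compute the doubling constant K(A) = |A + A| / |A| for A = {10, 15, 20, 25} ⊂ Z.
K = |A + A| / |A| = 7/4

Enumerate A + A = {a + b : a, b ∈ A}. With |A| = 4, there are |A|^2 = 16 ordered sum pairs; collecting distinct values, A + A = {20, 25, 30, 35, 40, 45, 50}, so |A + A| = 7. Thus K = 7/4. Here |A + A| = 2|A| − 1 = 7, the minimum possible — so K = 7/4 is minimal, which holds iff A is an arithmetic progression.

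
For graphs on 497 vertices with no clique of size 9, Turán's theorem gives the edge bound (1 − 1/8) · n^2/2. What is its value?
Turán density bound = (7/8) · 497^2/2 = 1729063/16 ≈ 108066.4375

Turán's theorem: ex(n, K_{r+1}) is achieved by the complete r-partite Turán graph T(n, r) with parts as balanced as possible, and is at most (1 − 1/r) · n^2/2. For r = 8, n = 497: the density bound is (7/8) · 247009/2 = 1729063/16 ≈ 108066.4375. The integer-valued extremum is e(T(497, 8)) = 108066, which is strictly less than the density bound 1729063/16 since 8 ∤ 497 (the parts of T(497, 8) cannot all be equal).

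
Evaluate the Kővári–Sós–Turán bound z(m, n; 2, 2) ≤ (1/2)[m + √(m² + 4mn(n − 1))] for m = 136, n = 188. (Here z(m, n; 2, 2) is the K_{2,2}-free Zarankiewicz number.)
z(136, 188; 2, 2) ≤ (1/2)[136 + √(136² + 4·136·188·187)] = (1/2)[136 + √19143360] = 2255.6563

Kővári–Sós–Turán: let r_1, ..., r_136 be the row sums and z = Σ r_i the total number of 1s. Each pair of columns can share at most one row with both entries 1 (else a 2×2 all-ones block appears), so Σ_i C(r_i, 2) ≤ C(188, 2) = 17578. By convexity Σ_i C(r_i, 2) ≥ 136·C(z/136, 2) = z(z − 136)/(2·136), giving z² − 136z − 136·188·187 ≤ 0 and hence z ≤ (1/2)[136 + √(18496 + 4·4781216)] = (1/2)[136 + √19143360] ≈ (1/2)(136 + 4375.3126) = 2255.6563.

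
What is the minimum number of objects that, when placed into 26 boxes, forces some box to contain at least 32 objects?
n = (32 − 1)·26 + 1 = 807

By the generalised pigeonhole principle, to guarantee some box contains ≥ r objects we need more than (r − 1) · k objects total. Threshold: n = (r − 1) · k + 1. With r = 32 and k = 26: n = 31 · 26 + 1 = 806 + 1 = 807. For n = 806 = 31 · 26, we can put exactly 31 objects in every box, avoiding 32 in any single one — so 807 is tight.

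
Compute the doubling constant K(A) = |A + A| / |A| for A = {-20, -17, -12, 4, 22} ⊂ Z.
K = |A + A| / |A| = 15/5 = 3

Enumerate A + A = {a + b : a, b ∈ A}. With |A| = 5, there are |A|^2 = 25 ordered sum pairs; collecting distinct values, A + A = {-40, -37, -34, -32, -29, -24, -16, -13, -8, 2, 5, 8, 10, 26, 44}, so |A + A| = 15. Thus K = 15/5 = 3. For comparison, the minimum possible |A + A| over all 5-element sets is 2·5 − 1 = 9 (so min K = 9/5), attained only by arithmetic progressions.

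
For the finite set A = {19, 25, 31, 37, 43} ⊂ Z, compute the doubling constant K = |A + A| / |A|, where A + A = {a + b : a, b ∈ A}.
K = |A + A| / |A| = 9/5

Enumerate A + A = {a + b : a, b ∈ A}. With |A| = 5, there are |A|^2 = 25 ordered sum pairs; collecting distinct values, A + A = {38, 44, 50, 56, 62, 68, 74, 80, 86}, so |A + A| = 9. Thus K = 9/5. Here |A + A| = 2|A| − 1 = 9, the minimum possible — so K = 9/5 is minimal, which holds iff A is an arithmetic progression.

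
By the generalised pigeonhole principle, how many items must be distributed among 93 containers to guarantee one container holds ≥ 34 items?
n = (34 − 1)·93 + 1 = 3070

By the generalised pigeonhole principle, to guarantee some box contains ≥ r objects we need more than (r − 1) · k objects total. Threshold: n = (r − 1) · k + 1. With r = 34 and k = 93: n = 33 · 93 + 1 = 3069 + 1 = 3070. For n = 3069 = 33 · 93, we can put exactly 33 objects in every box, avoiding 34 in any single one — so 3070 is tight.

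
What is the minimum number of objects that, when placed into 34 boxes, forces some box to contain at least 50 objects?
n = (50 − 1)·34 + 1 = 1667

By the generalised pigeonhole principle, to guarantee some box contains ≥ r objects we need more than (r − 1) · k objects total. Threshold: n = (r − 1) · k + 1. With r = 50 and k = 34: n = 49 · 34 + 1 = 1666 + 1 = 1667. For n = 1666 = 49 · 34, we can put exactly 49 objects in every box, avoiding 50 in any single one — so 1667 is tight.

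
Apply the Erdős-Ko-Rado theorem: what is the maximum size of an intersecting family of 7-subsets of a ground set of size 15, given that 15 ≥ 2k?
max |F| = C(14, 6) = 3003

Erdős-Ko-Rado (1961): when n ≥ 2k, max |F| = C(n−1, k−1). The bound is attained by the star {A : i ∈ A} for any fixed i ∈ [n]. Here C(15−1, 7−1) = C(14, 6) = 3003.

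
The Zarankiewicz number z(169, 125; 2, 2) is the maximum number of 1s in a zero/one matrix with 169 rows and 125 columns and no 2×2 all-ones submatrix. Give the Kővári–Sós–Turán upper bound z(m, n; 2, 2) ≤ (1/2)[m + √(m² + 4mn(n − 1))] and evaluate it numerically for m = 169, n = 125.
z(169, 125; 2, 2) ≤ (1/2)[169 + √(169² + 4·169·125·124)] = (1/2)[169 + √10506561] = 1705.1913

Kővári–Sós–Turán: let r_1, ..., r_169 be the row sums and z = Σ r_i the total number of 1s. Each pair of columns can share at most one row with both entries 1 (else a 2×2 all-ones block appears), so Σ_i C(r_i, 2) ≤ C(125, 2) = 7750. By convexity Σ_i C(r_i, 2) ≥ 169·C(z/169, 2) = z(z − 169)/(2·169), giving z² − 169z − 169·125·124 ≤ 0 and hence z ≤ (1/2)[169 + √(28561 + 4·2619500)] = (1/2)[169 + √10506561] ≈ (1/2)(169 + 3241.3826) = 1705.1913.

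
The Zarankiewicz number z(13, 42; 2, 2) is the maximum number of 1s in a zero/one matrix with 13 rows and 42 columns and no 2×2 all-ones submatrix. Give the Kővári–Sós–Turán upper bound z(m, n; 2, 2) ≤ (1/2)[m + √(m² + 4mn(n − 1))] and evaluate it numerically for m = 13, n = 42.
z(13, 42; 2, 2) ≤ (1/2)[13 + √(13² + 4·13·42·41)] = (1/2)[13 + √89713] = 156.2606

Kővári–Sós–Turán: let r_1, ..., r_13 be the row sums and z = Σ r_i the total number of 1s. Each pair of columns can share at most one row with both entries 1 (else a 2×2 all-ones block appears), so Σ_i C(r_i, 2) ≤ C(42, 2) = 861. By convexity Σ_i C(r_i, 2) ≥ 13·C(z/13, 2) = z(z − 13)/(2·13), giving z² − 13z − 13·42·41 ≤ 0 and hence z ≤ (1/2)[13 + √(169 + 4·22386)] = (1/2)[13 + √89713] ≈ (1/2)(13 + 299.5213) = 156.2606.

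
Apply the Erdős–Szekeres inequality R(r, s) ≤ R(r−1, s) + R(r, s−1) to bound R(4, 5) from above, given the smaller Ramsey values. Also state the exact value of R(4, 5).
R(4, 5) ≤ R(3, 5) + R(4, 4) = 14 + 18 = 32; exact value R(4, 5) = 25.

The Erdős–Szekeres recurrence R(r, s) ≤ R(r−1, s) + R(r, s−1) applied to (r, s) = (4, 5) gives
  R(4, 5) ≤ R(3, 5) + R(4, 4) = 14 + 18 = 32.
(Recall R(2, k) = k and R is symmetric.) The recurrence is not tight here (it gives 32, but the exact value is R(4, 5) = 25); the tight upper bound requires a sharper argument than the simple recurrence, combined with a lower-bound construction on K_{24}.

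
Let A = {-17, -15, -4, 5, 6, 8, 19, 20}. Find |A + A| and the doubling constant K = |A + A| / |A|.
K = |A + A| / |A| = 31/8

Enumerate A + A = {a + b : a, b ∈ A}. With |A| = 8, there are |A|^2 = 64 ordered sum pairs; collecting distinct values, A + A = {-34, -32, -30, -21, -19, -12, -11, -10, -9, -8, -7, 1, 2, 3, 4, 5, 10, 11, 12, 13, 14, 15, 16, 24, 25, 26, 27, 28, 38, 39, 40}, so |A + A| = 31. Thus K = 31/8. For comparison, the minimum possible |A + A| over all 8-element sets is 2·8 − 1 = 15 (so min K = 15/8), attained only by arithmetic progressions.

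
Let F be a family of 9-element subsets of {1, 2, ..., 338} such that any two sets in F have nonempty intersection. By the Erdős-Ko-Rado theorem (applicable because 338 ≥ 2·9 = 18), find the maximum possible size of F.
max |F| = C(337, 8) = 3794584073141070

The Erdős-Ko-Rado theorem states: for n ≥ 2k, an intersecting family of k-subsets of an n-element set has size at most C(n − 1, k − 1), with equality for 'star' families {A ⊆ [n] : |A| = k, i ∈ A} (fix an element i). For n = 338, k = 9: C(337, 8) = 3794584073141070.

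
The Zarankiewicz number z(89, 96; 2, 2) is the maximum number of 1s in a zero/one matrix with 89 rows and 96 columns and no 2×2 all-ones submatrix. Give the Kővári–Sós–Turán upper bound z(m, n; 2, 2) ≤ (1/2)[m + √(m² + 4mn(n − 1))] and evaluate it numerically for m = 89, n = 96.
z(89, 96; 2, 2) ≤ (1/2)[89 + √(89² + 4·89·96·95)] = (1/2)[89 + √3254641] = 946.5312

Kővári–Sós–Turán: let r_1, ..., r_89 be the row sums and z = Σ r_i the total number of 1s. Each pair of columns can share at most one row with both entries 1 (else a 2×2 all-ones block appears), so Σ_i C(r_i, 2) ≤ C(96, 2) = 4560. By convexity Σ_i C(r_i, 2) ≥ 89·C(z/89, 2) = z(z − 89)/(2·89), giving z² − 89z − 89·96·95 ≤ 0 and hence z ≤ (1/2)[89 + √(7921 + 4·811680)] = (1/2)[89 + √3254641] ≈ (1/2)(89 + 1804.0624) = 946.5312.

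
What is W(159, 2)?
W(159, 2) = 159 + 1 = 160

A 2-term AP is any pair of integers, so a monochromatic 2-AP exists iff some colour is used at least twice. With 159 colours, the colouring i ↦ i on {1, ..., 159} uses each colour once, avoiding any monochromatic pair, so W(159, 2) > 159. For {1, ..., 160}, pigeonhole forces two integers of the same colour, which form a monochromatic 2-AP. Hence W(159, 2) = 160.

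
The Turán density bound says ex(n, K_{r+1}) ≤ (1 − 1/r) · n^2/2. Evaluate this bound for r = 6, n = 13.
Turán density bound = (5/6) · 13^2/2 = 845/12 ≈ 70.4167

Turán's theorem: ex(n, K_{r+1}) is achieved by the complete r-partite Turán graph T(n, r) with parts as balanced as possible, and is at most (1 − 1/r) · n^2/2. For r = 6, n = 13: the density bound is (5/6) · 169/2 = 845/12 ≈ 70.4167. The integer-valued extremum is e(T(13, 6)) = 70, which is strictly less than the density bound 845/12 since 6 ∤ 13 (the parts of T(13, 6) cannot all be equal).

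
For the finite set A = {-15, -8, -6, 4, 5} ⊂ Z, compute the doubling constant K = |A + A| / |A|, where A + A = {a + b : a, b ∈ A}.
K = |A + A| / |A| = 15/5 = 3

Enumerate A + A = {a + b : a, b ∈ A}. With |A| = 5, there are |A|^2 = 25 ordered sum pairs; collecting distinct values, A + A = {-30, -23, -21, -16, -14, -12, -11, -10, -4, -3, -2, -1, 8, 9, 10}, so |A + A| = 15. Thus K = 15/5 = 3. For comparison, the minimum possible |A + A| over all 5-element sets is 2·5 − 1 = 9 (so min K = 9/5), attained only by arithmetic progressions.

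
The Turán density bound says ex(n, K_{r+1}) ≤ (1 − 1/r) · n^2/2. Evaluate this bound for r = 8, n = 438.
Turán density bound = (7/8) · 438^2/2 = 335727/4 ≈ 83931.75

Turán's theorem: ex(n, K_{r+1}) is achieved by the complete r-partite Turán graph T(n, r) with parts as balanced as possible, and is at most (1 − 1/r) · n^2/2. For r = 8, n = 438: the density bound is (7/8) · 191844/2 = 335727/4 ≈ 83931.75. The integer-valued extremum is e(T(438, 8)) = 83931, which is strictly less than the density bound 335727/4 since 8 ∤ 438 (the parts of T(438, 8) cannot all be equal).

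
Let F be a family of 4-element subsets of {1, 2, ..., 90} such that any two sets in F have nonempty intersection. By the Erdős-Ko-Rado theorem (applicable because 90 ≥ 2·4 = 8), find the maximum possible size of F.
max |F| = C(89, 3) = 113564

Erdős-Ko-Rado (1961): when n ≥ 2k, max |F| = C(n−1, k−1). The bound is attained by the star {A : i ∈ A} for any fixed i ∈ [n]. Here C(90−1, 4−1) = C(89, 3) = 113564.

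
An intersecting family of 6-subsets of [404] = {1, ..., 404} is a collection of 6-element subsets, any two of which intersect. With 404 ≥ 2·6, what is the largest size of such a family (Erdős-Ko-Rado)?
max |F| = C(403, 5) = 86402659980

The Erdős-Ko-Rado theorem states: for n ≥ 2k, an intersecting family of k-subsets of an n-element set has size at most C(n − 1, k − 1), with equality for 'star' families {A ⊆ [n] : |A| = k, i ∈ A} (fix an element i). For n = 404, k = 6: C(403, 5) = 86402659980.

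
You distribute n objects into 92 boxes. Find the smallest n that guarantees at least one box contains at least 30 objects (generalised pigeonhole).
n = (30 − 1)·92 + 1 = 2669

By the generalised pigeonhole principle, to guarantee some box contains ≥ r objects we need more than (r − 1) · k objects total. Threshold: n = (r − 1) · k + 1. With r = 30 and k = 92: n = 29 · 92 + 1 = 2668 + 1 = 2669. For n = 2668 = 29 · 92, we can put exactly 29 objects in every box, avoiding 30 in any single one — so 2669 is tight.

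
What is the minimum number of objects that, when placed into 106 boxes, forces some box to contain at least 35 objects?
n = (35 − 1)·106 + 1 = 3605

By the generalised pigeonhole principle, to guarantee some box contains ≥ r objects we need more than (r − 1) · k objects total. Threshold: n = (r − 1) · k + 1. With r = 35 and k = 106: n = 34 · 106 + 1 = 3604 + 1 = 3605. For n = 3604 = 34 · 106, we can put exactly 34 objects in every box, avoiding 35 in any single one — so 3605 is tight.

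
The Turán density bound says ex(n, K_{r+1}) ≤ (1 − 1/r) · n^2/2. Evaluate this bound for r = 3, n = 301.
Turán density bound = (2/3) · 301^2/2 = 90601/3 ≈ 30200.3333

Turán's theorem: ex(n, K_{r+1}) is achieved by the complete r-partite Turán graph T(n, r) with parts as balanced as possible, and is at most (1 − 1/r) · n^2/2. For r = 3, n = 301: the density bound is (2/3) · 90601/2 = 90601/3 ≈ 30200.3333. The integer-valued extremum is e(T(301, 3)) = 30200, which is strictly less than the density bound 90601/3 since 3 ∤ 301 (the parts of T(301, 3) cannot all be equal).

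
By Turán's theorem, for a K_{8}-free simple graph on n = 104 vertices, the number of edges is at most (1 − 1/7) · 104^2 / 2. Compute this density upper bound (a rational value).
Turán density bound = (6/7) · 104^2/2 = 32448/7 ≈ 4635.4286

Turán's theorem: ex(n, K_{r+1}) is achieved by the complete r-partite Turán graph T(n, r) with parts as balanced as possible, and is at most (1 − 1/r) · n^2/2. For r = 7, n = 104: the density bound is (6/7) · 10816/2 = 32448/7 ≈ 4635.4286. The integer-valued extremum is e(T(104, 7)) = 4635, which is strictly less than the density bound 32448/7 since 7 ∤ 104 (the parts of T(104, 7) cannot all be equal).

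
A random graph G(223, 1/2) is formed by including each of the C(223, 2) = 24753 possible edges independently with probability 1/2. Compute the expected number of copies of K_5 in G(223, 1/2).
E[# K_5] = C(223, 5) · (1/2)^C(5, 2) = 4392741639 / 2^10 ≈ 4289786.756836

For each 5-subset S of vertices (there are C(223, 5) = 4392741639 such S), let X_S = 1 if S induces a K_5 (all C(5, 2) = 10 edges present). Then P(X_S = 1) = (1/2)^10 = 1/1024. By linearity of expectation, E[# K_5] = C(223, 5) · (1/2)^10 = 4392741639 / 1024 ≈ 4289786.756836.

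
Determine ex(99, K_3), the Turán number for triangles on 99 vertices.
ex(99, K_3) = ⌊99^2/4⌋ = 2450

Mantel (1907): a triangle-free graph on n vertices has at most ⌊n^2/4⌋ edges, with equality for the complete bipartite graph K_{⌊n/2⌋, ⌈n/2⌉}. For n = 99: ⌊99^2/4⌋ = ⌊9801/4⌋ = 2450. The extremal graph is K_{49, 50}, which has 49·50 = 2450 edges.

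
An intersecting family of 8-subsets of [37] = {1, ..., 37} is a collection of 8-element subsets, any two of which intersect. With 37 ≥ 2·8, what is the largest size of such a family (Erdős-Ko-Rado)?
max |F| = C(36, 7) = 8347680

The Erdős-Ko-Rado theorem states: for n ≥ 2k, an intersecting family of k-subsets of an n-element set has size at most C(n − 1, k − 1), with equality for 'star' families {A ⊆ [n] : |A| = k, i ∈ A} (fix an element i). For n = 37, k = 8: C(36, 7) = 8347680.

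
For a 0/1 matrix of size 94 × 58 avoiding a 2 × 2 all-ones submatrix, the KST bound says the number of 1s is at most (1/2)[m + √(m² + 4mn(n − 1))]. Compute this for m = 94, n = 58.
z(94, 58; 2, 2) ≤ (1/2)[94 + √(94² + 4·94·58·57)] = (1/2)[94 + √1251892] = 606.4399

Kővári–Sós–Turán: let r_1, ..., r_94 be the row sums and z = Σ r_i the total number of 1s. Each pair of columns can share at most one row with both entries 1 (else a 2×2 all-ones block appears), so Σ_i C(r_i, 2) ≤ C(58, 2) = 1653. By convexity Σ_i C(r_i, 2) ≥ 94·C(z/94, 2) = z(z − 94)/(2·94), giving z² − 94z − 94·58·57 ≤ 0 and hence z ≤ (1/2)[94 + √(8836 + 4·310764)] = (1/2)[94 + √1251892] ≈ (1/2)(94 + 1118.8798) = 606.4399.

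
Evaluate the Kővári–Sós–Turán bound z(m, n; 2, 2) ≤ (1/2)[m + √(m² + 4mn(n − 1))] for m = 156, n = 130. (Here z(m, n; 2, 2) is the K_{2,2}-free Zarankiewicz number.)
z(156, 130; 2, 2) ≤ (1/2)[156 + √(156² + 4·156·130·129)] = (1/2)[156 + √10488816] = 1697.3221

Kővári–Sós–Turán: let r_1, ..., r_156 be the row sums and z = Σ r_i the total number of 1s. Each pair of columns can share at most one row with both entries 1 (else a 2×2 all-ones block appears), so Σ_i C(r_i, 2) ≤ C(130, 2) = 8385. By convexity Σ_i C(r_i, 2) ≥ 156·C(z/156, 2) = z(z − 156)/(2·156), giving z² − 156z − 156·130·129 ≤ 0 and hence z ≤ (1/2)[156 + √(24336 + 4·2616120)] = (1/2)[156 + √10488816] ≈ (1/2)(156 + 3238.6442) = 1697.3221.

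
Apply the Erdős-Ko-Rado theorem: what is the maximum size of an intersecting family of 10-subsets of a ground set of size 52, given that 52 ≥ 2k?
max |F| = C(51, 9) = 3042312350

The Erdős-Ko-Rado theorem states: for n ≥ 2k, an intersecting family of k-subsets of an n-element set has size at most C(n − 1, k − 1), with equality for 'star' families {A ⊆ [n] : |A| = k, i ∈ A} (fix an element i). For n = 52, k = 10: C(51, 9) = 3042312350.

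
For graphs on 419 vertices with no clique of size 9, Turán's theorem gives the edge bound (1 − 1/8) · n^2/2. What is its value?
Turán density bound = (7/8) · 419^2/2 = 1228927/16 ≈ 76807.9375

Turán's theorem: ex(n, K_{r+1}) is achieved by the complete r-partite Turán graph T(n, r) with parts as balanced as possible, and is at most (1 − 1/r) · n^2/2. For r = 8, n = 419: the density bound is (7/8) · 175561/2 = 1228927/16 ≈ 76807.9375. The integer-valued extremum is e(T(419, 8)) = 76807, which is strictly less than the density bound 1228927/16 since 8 ∤ 419 (the parts of T(419, 8) cannot all be equal).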